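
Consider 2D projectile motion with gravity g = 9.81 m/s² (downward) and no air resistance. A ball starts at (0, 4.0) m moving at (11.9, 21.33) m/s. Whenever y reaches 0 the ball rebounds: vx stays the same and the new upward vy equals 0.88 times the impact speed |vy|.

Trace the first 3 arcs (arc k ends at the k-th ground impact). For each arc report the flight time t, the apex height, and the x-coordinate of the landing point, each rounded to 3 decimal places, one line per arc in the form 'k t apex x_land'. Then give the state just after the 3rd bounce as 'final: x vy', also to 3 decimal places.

1 4.529 27.189 53.891
2 4.144 21.055 103.202
3 3.646 16.305 146.595
final: 146.595 15.740

Arc 1: start y=4.000, vy=21.330 → t=4.529, apex=27.189, x_land=53.891, impact vy=-23.097
  bounce: vy ← 0.88·23.097 = 20.325
Arc 2: start y=0.000, vy=20.325 → t=4.144, apex=21.055, x_land=103.202, impact vy=-20.325
  bounce: vy ← 0.88·20.325 = 17.886
Arc 3: start y=0.000, vy=17.886 → t=3.646, apex=16.305, x_land=146.595, impact vy=-17.886
  bounce: vy ← 0.88·17.886 = 15.740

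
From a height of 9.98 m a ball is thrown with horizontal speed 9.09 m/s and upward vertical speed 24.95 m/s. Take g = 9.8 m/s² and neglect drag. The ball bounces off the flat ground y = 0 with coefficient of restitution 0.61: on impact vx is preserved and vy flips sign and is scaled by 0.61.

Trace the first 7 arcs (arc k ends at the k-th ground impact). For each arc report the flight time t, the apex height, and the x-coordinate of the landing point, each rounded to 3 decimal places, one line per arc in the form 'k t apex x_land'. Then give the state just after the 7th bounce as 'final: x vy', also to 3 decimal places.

1 5.465 41.740 49.673
2 3.561 15.532 82.040
3 2.172 5.779 101.784
4 1.325 2.150 113.828
5 0.808 0.800 121.174
6 0.493 0.298 125.656
7 0.301 0.111 128.390
final: 128.390 0.899

Arc 1: start y=9.980, vy=24.950 → t=5.465, apex=41.740, x_land=49.673, impact vy=-28.603
  bounce: vy ← 0.61·28.603 = 17.448
Arc 2: start y=0.000, vy=17.448 → t=3.561, apex=15.532, x_land=82.040, impact vy=-17.448
  bounce: vy ← 0.61·17.448 = 10.643
Arc 3: start y=0.000, vy=10.643 → t=2.172, apex=5.779, x_land=101.784, impact vy=-10.643
  bounce: vy ← 0.61·10.643 = 6.492
Arc 4: start y=0.000, vy=6.492 → t=1.325, apex=2.150, x_land=113.828, impact vy=-6.492
  bounce: vy ← 0.61·6.492 = 3.960
Arc 5: start y=0.000, vy=3.960 → t=0.808, apex=0.800, x_land=121.174, impact vy=-3.960
  bounce: vy ← 0.61·3.960 = 2.416
Arc 6: start y=0.000, vy=2.416 → t=0.493, apex=0.298, x_land=125.656, impact vy=-2.416
  bounce: vy ← 0.61·2.416 = 1.474
Arc 7: start y=0.000, vy=1.474 → t=0.301, apex=0.111, x_land=128.390, impact vy=-1.474
  bounce: vy ← 0.61·1.474 = 0.899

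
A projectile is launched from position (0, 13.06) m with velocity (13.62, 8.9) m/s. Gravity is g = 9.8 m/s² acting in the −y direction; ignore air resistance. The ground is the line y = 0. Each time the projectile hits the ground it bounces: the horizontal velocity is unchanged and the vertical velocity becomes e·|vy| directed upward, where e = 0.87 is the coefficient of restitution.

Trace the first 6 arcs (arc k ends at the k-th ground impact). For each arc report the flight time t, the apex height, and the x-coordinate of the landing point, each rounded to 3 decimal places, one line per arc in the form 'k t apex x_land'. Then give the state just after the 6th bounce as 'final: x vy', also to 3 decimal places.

1 2.776 17.101 37.814
2 3.251 12.944 82.087
3 2.828 9.797 120.605
4 2.460 7.416 154.116
5 2.141 5.613 183.270
6 1.862 4.248 208.634
final: 208.634 7.939

Arc 1: start y=13.060, vy=8.900 → t=2.776, apex=17.101, x_land=37.814, impact vy=-18.308
  bounce: vy ← 0.87·18.308 = 15.928
Arc 2: start y=0.000, vy=15.928 → t=3.251, apex=12.944, x_land=82.087, impact vy=-15.928
  bounce: vy ← 0.87·15.928 = 13.857
Arc 3: start y=0.000, vy=13.857 → t=2.828, apex=9.797, x_land=120.605, impact vy=-13.857
  bounce: vy ← 0.87·13.857 = 12.056
Arc 4: start y=0.000, vy=12.056 → t=2.460, apex=7.416, x_land=154.116, impact vy=-12.056
  bounce: vy ← 0.87·12.056 = 10.489
Arc 5: start y=0.000, vy=10.489 → t=2.141, apex=5.613, x_land=183.270, impact vy=-10.489
  bounce: vy ← 0.87·10.489 = 9.125
Arc 6: start y=0.000, vy=9.125 → t=1.862, apex=4.248, x_land=208.634, impact vy=-9.125
  bounce: vy ← 0.87·9.125 = 7.939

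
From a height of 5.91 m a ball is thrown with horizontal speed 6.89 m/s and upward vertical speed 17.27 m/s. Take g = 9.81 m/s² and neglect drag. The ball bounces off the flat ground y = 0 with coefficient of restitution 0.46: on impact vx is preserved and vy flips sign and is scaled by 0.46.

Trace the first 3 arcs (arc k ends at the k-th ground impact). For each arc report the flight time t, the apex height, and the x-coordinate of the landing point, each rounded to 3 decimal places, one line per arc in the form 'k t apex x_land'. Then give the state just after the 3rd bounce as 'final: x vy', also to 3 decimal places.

Arc 1: start y=5.910, vy=17.270 → t=3.835, apex=21.111, x_land=26.424, impact vy=-20.352
  bounce: vy ← 0.46·20.352 = 9.362
Arc 2: start y=0.000, vy=9.362 → t=1.909, apex=4.467, x_land=39.574, impact vy=-9.362
  bounce: vy ← 0.46·9.362 = 4.306
Arc 3: start y=0.000, vy=4.306 → t=0.878, apex=0.945, x_land=45.624, impact vy=-4.306
  bounce: vy ← 0.46·4.306 = 1.981

1 3.835 21.111 26.424
2 1.909 4.467 39.574
3 0.878 0.945 45.624
final: 45.624 1.981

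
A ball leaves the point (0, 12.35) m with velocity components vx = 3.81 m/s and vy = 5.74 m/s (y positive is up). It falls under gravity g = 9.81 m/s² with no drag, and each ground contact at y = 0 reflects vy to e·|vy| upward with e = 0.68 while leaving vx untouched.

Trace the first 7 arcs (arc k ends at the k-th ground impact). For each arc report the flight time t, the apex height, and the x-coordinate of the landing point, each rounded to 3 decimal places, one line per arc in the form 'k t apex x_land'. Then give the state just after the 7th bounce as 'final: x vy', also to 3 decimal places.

Arc 1: start y=12.350, vy=5.740 → t=2.276, apex=14.029, x_land=8.673, impact vy=-16.591
  bounce: vy ← 0.68·16.591 = 11.282
Arc 2: start y=0.000, vy=11.282 → t=2.300, apex=6.487, x_land=17.436, impact vy=-11.282
  bounce: vy ← 0.68·11.282 = 7.672
Arc 3: start y=0.000, vy=7.672 → t=1.564, apex=3.000, x_land=23.395, impact vy=-7.672
  bounce: vy ← 0.68·7.672 = 5.217
Arc 4: start y=0.000, vy=5.217 → t=1.064, apex=1.387, x_land=27.447, impact vy=-5.217
  bounce: vy ← 0.68·5.217 = 3.547
Arc 5: start y=0.000, vy=3.547 → t=0.723, apex=0.641, x_land=30.203, impact vy=-3.547
  bounce: vy ← 0.68·3.547 = 2.412
Arc 6: start y=0.000, vy=2.412 → t=0.492, apex=0.297, x_land=32.076, impact vy=-2.412
  bounce: vy ← 0.68·2.412 = 1.640
Arc 7: start y=0.000, vy=1.640 → t=0.334, apex=0.137, x_land=33.350, impact vy=-1.640
  bounce: vy ← 0.68·1.640 = 1.115

1 2.276 14.029 8.673
2 2.300 6.487 17.436
3 1.564 3.000 23.395
4 1.064 1.387 27.447
5 0.723 0.641 30.203
6 0.492 0.297 32.076
7 0.334 0.137 33.350
final: 33.350 1.115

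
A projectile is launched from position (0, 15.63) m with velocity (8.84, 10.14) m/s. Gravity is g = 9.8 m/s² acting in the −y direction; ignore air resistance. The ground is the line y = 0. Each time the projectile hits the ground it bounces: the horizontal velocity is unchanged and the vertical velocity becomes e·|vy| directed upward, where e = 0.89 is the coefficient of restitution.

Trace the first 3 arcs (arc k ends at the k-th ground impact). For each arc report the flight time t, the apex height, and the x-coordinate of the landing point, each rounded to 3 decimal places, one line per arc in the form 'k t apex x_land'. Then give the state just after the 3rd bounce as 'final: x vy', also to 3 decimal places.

1 3.099 20.876 27.393
2 3.674 16.536 59.872
3 3.270 13.098 88.778
final: 88.778 14.260

Arc 1: start y=15.630, vy=10.140 → t=3.099, apex=20.876, x_land=27.393, impact vy=-20.228
  bounce: vy ← 0.89·20.228 = 18.003
Arc 2: start y=0.000, vy=18.003 → t=3.674, apex=16.536, x_land=59.872, impact vy=-18.003
  bounce: vy ← 0.89·18.003 = 16.023
Arc 3: start y=0.000, vy=16.023 → t=3.270, apex=13.098, x_land=88.778, impact vy=-16.023
  bounce: vy ← 0.89·16.023 = 14.260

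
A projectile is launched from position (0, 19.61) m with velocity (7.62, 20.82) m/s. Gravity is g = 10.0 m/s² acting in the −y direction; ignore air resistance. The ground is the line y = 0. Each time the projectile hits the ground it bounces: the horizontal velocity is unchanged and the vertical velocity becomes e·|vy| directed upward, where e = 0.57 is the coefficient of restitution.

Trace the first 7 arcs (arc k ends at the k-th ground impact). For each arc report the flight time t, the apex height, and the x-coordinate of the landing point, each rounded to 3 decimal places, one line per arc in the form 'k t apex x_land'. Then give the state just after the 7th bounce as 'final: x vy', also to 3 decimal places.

Arc 1: start y=19.610, vy=20.820 → t=4.955, apex=41.284, x_land=37.761, impact vy=-28.735
  bounce: vy ← 0.57·28.735 = 16.379
Arc 2: start y=0.000, vy=16.379 → t=3.276, apex=13.413, x_land=62.722, impact vy=-16.379
  bounce: vy ← 0.57·16.379 = 9.336
Arc 3: start y=0.000, vy=9.336 → t=1.867, apex=4.358, x_land=76.949, impact vy=-9.336
  bounce: vy ← 0.57·9.336 = 5.321
Arc 4: start y=0.000, vy=5.321 → t=1.064, apex=1.416, x_land=85.059, impact vy=-5.321
  bounce: vy ← 0.57·5.321 = 3.033
Arc 5: start y=0.000, vy=3.033 → t=0.607, apex=0.460, x_land=89.682, impact vy=-3.033
  bounce: vy ← 0.57·3.033 = 1.729
Arc 6: start y=0.000, vy=1.729 → t=0.346, apex=0.149, x_land=92.317, impact vy=-1.729
  bounce: vy ← 0.57·1.729 = 0.985
Arc 7: start y=0.000, vy=0.985 → t=0.197, apex=0.049, x_land=93.819, impact vy=-0.985
  bounce: vy ← 0.57·0.985 = 0.562

1 4.955 41.284 37.761
2 3.276 13.413 62.722
3 1.867 4.358 76.949
4 1.064 1.416 85.059
5 0.607 0.460 89.682
6 0.346 0.149 92.317
7 0.197 0.049 93.819
final: 93.819 0.562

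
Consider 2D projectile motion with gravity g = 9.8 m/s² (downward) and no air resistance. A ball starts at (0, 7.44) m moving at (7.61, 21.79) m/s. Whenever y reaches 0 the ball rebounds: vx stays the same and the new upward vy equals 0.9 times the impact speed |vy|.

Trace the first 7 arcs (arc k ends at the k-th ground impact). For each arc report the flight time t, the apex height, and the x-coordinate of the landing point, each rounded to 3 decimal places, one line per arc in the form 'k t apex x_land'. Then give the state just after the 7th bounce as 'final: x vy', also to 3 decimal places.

1 4.766 31.665 36.266
2 4.576 25.648 71.087
3 4.118 20.775 102.427
4 3.706 16.828 130.632
5 3.336 13.631 156.017
6 3.002 11.041 178.863
7 2.702 8.943 199.425
final: 199.425 11.916

Arc 1: start y=7.440, vy=21.790 → t=4.766, apex=31.665, x_land=36.266, impact vy=-24.912
  bounce: vy ← 0.9·24.912 = 22.421
Arc 2: start y=0.000, vy=22.421 → t=4.576, apex=25.648, x_land=71.087, impact vy=-22.421
  bounce: vy ← 0.9·22.421 = 20.179
Arc 3: start y=0.000, vy=20.179 → t=4.118, apex=20.775, x_land=102.427, impact vy=-20.179
  bounce: vy ← 0.9·20.179 = 18.161
Arc 4: start y=0.000, vy=18.161 → t=3.706, apex=16.828, x_land=130.632, impact vy=-18.161
  bounce: vy ← 0.9·18.161 = 16.345
Arc 5: start y=0.000, vy=16.345 → t=3.336, apex=13.631, x_land=156.017, impact vy=-16.345
  bounce: vy ← 0.9·16.345 = 14.711
Arc 6: start y=0.000, vy=14.711 → t=3.002, apex=11.041, x_land=178.863, impact vy=-14.711
  bounce: vy ← 0.9·14.711 = 13.239
Arc 7: start y=0.000, vy=13.239 → t=2.702, apex=8.943, x_land=199.425, impact vy=-13.239
  bounce: vy ← 0.9·13.239 = 11.916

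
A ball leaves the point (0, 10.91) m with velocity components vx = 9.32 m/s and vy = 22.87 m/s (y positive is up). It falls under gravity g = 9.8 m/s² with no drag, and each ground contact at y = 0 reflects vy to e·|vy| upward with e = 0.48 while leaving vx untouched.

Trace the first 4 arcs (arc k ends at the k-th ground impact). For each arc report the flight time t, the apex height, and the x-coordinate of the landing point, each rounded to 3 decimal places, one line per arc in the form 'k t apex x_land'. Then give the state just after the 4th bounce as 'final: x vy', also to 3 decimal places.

1 5.104 37.596 47.566
2 2.659 8.662 72.349
3 1.276 1.996 84.245
4 0.613 0.460 89.955
final: 89.955 1.441

Arc 1: start y=10.910, vy=22.870 → t=5.104, apex=37.596, x_land=47.566, impact vy=-27.145
  bounce: vy ← 0.48·27.145 = 13.030
Arc 2: start y=0.000, vy=13.030 → t=2.659, apex=8.662, x_land=72.349, impact vy=-13.030
  bounce: vy ← 0.48·13.030 = 6.254
Arc 3: start y=0.000, vy=6.254 → t=1.276, apex=1.996, x_land=84.245, impact vy=-6.254
  bounce: vy ← 0.48·6.254 = 3.002
Arc 4: start y=0.000, vy=3.002 → t=0.613, apex=0.460, x_land=89.955, impact vy=-3.002
  bounce: vy ← 0.48·3.002 = 1.441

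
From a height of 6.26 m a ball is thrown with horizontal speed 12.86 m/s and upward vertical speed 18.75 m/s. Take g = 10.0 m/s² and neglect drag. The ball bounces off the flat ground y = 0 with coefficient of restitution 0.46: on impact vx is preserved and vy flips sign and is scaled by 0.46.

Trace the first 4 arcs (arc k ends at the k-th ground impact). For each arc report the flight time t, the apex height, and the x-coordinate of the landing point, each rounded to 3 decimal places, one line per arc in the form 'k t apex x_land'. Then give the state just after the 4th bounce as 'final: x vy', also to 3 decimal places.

1 4.058 23.838 52.192
2 2.009 5.044 78.025
3 0.924 1.067 89.909
4 0.425 0.226 95.375
final: 95.375 0.978

Arc 1: start y=6.260, vy=18.750 → t=4.058, apex=23.838, x_land=52.192, impact vy=-21.835
  bounce: vy ← 0.46·21.835 = 10.044
Arc 2: start y=0.000, vy=10.044 → t=2.009, apex=5.044, x_land=78.025, impact vy=-10.044
  bounce: vy ← 0.46·10.044 = 4.620
Arc 3: start y=0.000, vy=4.620 → t=0.924, apex=1.067, x_land=89.909, impact vy=-4.620
  bounce: vy ← 0.46·4.620 = 2.125
Arc 4: start y=0.000, vy=2.125 → t=0.425, apex=0.226, x_land=95.375, impact vy=-2.125
  bounce: vy ← 0.46·2.125 = 0.978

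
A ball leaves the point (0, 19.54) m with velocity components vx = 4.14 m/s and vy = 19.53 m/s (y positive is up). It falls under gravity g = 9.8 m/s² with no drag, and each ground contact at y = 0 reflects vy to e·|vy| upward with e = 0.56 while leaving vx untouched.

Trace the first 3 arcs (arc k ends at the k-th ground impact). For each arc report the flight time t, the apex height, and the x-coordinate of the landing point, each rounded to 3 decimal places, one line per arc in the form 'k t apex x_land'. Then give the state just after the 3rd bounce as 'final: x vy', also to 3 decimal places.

1 4.814 39.000 19.930
2 3.160 12.230 33.012
3 1.769 3.835 40.337
final: 40.337 4.855

Arc 1: start y=19.540, vy=19.530 → t=4.814, apex=39.000, x_land=19.930, impact vy=-27.648
  bounce: vy ← 0.56·27.648 = 15.483
Arc 2: start y=0.000, vy=15.483 → t=3.160, apex=12.230, x_land=33.012, impact vy=-15.483
  bounce: vy ← 0.56·15.483 = 8.670
Arc 3: start y=0.000, vy=8.670 → t=1.769, apex=3.835, x_land=40.337, impact vy=-8.670
  bounce: vy ← 0.56·8.670 = 4.855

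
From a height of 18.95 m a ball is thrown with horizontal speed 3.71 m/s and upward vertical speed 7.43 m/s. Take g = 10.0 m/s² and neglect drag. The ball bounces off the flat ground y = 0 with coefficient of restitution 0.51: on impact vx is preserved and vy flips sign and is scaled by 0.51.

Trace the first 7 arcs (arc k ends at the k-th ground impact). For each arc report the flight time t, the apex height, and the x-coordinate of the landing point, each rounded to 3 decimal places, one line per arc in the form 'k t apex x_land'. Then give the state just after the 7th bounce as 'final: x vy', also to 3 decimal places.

1 2.827 21.710 10.487
2 2.125 5.647 18.373
3 1.084 1.469 22.394
4 0.553 0.382 24.445
5 0.282 0.099 25.491
6 0.144 0.026 26.025
7 0.073 0.007 26.297
final: 26.297 0.187

Arc 1: start y=18.950, vy=7.430 → t=2.827, apex=21.710, x_land=10.487, impact vy=-20.838
  bounce: vy ← 0.51·20.838 = 10.627
Arc 2: start y=0.000, vy=10.627 → t=2.125, apex=5.647, x_land=18.373, impact vy=-10.627
  bounce: vy ← 0.51·10.627 = 5.420
Arc 3: start y=0.000, vy=5.420 → t=1.084, apex=1.469, x_land=22.394, impact vy=-5.420
  bounce: vy ← 0.51·5.420 = 2.764
Arc 4: start y=0.000, vy=2.764 → t=0.553, apex=0.382, x_land=24.445, impact vy=-2.764
  bounce: vy ← 0.51·2.764 = 1.410
Arc 5: start y=0.000, vy=1.410 → t=0.282, apex=0.099, x_land=25.491, impact vy=-1.410
  bounce: vy ← 0.51·1.410 = 0.719
Arc 6: start y=0.000, vy=0.719 → t=0.144, apex=0.026, x_land=26.025, impact vy=-0.719
  bounce: vy ← 0.51·0.719 = 0.367
Arc 7: start y=0.000, vy=0.367 → t=0.073, apex=0.007, x_land=26.297, impact vy=-0.367
  bounce: vy ← 0.51·0.367 = 0.187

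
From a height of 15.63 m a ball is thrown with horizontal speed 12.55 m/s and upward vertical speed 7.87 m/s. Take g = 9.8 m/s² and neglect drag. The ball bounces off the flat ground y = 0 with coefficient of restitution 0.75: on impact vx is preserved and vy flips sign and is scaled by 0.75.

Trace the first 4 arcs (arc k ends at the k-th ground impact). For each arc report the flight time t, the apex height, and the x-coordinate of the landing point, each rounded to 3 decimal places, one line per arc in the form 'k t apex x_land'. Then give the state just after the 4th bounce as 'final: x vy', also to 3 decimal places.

Arc 1: start y=15.630, vy=7.870 → t=2.761, apex=18.790, x_land=34.654, impact vy=-19.191
  bounce: vy ← 0.75·19.191 = 14.393
Arc 2: start y=0.000, vy=14.393 → t=2.937, apex=10.569, x_land=71.518, impact vy=-14.393
  bounce: vy ← 0.75·14.393 = 10.795
Arc 3: start y=0.000, vy=10.795 → t=2.203, apex=5.945, x_land=99.166, impact vy=-10.795
  bounce: vy ← 0.75·10.795 = 8.096
Arc 4: start y=0.000, vy=8.096 → t=1.652, apex=3.344, x_land=119.902, impact vy=-8.096
  bounce: vy ← 0.75·8.096 = 6.072

1 2.761 18.790 34.654
2 2.937 10.569 71.518
3 2.203 5.945 99.166
4 1.652 3.344 119.902
final: 119.902 6.072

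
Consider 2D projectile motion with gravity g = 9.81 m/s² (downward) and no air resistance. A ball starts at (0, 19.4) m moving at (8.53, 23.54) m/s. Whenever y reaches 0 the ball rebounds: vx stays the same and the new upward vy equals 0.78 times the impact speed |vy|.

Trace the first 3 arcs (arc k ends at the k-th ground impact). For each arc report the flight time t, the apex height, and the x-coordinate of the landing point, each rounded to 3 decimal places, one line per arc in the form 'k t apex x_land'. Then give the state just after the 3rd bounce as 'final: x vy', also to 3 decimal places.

Arc 1: start y=19.400, vy=23.540 → t=5.516, apex=47.643, x_land=47.053, impact vy=-30.574
  bounce: vy ← 0.78·30.574 = 23.848
Arc 2: start y=0.000, vy=23.848 → t=4.862, apex=28.986, x_land=88.525, impact vy=-23.848
  bounce: vy ← 0.78·23.848 = 18.601
Arc 3: start y=0.000, vy=18.601 → t=3.792, apex=17.635, x_land=120.873, impact vy=-18.601
  bounce: vy ← 0.78·18.601 = 14.509

1 5.516 47.643 47.053
2 4.862 28.986 88.525
3 3.792 17.635 120.873
final: 120.873 14.509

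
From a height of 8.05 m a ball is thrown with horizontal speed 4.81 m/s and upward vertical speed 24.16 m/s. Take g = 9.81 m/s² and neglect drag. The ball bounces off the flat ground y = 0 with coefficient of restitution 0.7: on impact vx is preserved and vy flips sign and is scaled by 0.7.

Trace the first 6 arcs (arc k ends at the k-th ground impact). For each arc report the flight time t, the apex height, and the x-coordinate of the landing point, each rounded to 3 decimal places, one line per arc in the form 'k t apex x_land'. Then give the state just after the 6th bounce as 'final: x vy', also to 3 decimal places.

1 5.239 37.801 25.199
2 3.886 18.522 43.893
3 2.721 9.076 56.979
4 1.904 4.447 66.139
5 1.333 2.179 72.551
6 0.933 1.068 77.039
final: 77.039 3.204

Arc 1: start y=8.050, vy=24.160 → t=5.239, apex=37.801, x_land=25.199, impact vy=-27.233
  bounce: vy ← 0.7·27.233 = 19.063
Arc 2: start y=0.000, vy=19.063 → t=3.886, apex=18.522, x_land=43.893, impact vy=-19.063
  bounce: vy ← 0.7·19.063 = 13.344
Arc 3: start y=0.000, vy=13.344 → t=2.721, apex=9.076, x_land=56.979, impact vy=-13.344
  bounce: vy ← 0.7·13.344 = 9.341
Arc 4: start y=0.000, vy=9.341 → t=1.904, apex=4.447, x_land=66.139, impact vy=-9.341
  bounce: vy ← 0.7·9.341 = 6.539
Arc 5: start y=0.000, vy=6.539 → t=1.333, apex=2.179, x_land=72.551, impact vy=-6.539
  bounce: vy ← 0.7·6.539 = 4.577
Arc 6: start y=0.000, vy=4.577 → t=0.933, apex=1.068, x_land=77.039, impact vy=-4.577
  bounce: vy ← 0.7·4.577 = 3.204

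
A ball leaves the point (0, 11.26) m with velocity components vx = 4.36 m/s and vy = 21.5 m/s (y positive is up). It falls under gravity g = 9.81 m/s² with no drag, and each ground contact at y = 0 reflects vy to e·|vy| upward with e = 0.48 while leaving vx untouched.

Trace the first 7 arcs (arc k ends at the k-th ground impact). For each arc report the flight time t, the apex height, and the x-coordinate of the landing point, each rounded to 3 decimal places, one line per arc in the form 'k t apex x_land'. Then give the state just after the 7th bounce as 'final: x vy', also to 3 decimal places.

1 4.856 34.820 21.172
2 2.558 8.023 32.324
3 1.228 1.848 37.677
4 0.589 0.426 40.247
5 0.283 0.098 41.480
6 0.136 0.023 42.072
7 0.065 0.005 42.356
final: 42.356 0.153

Arc 1: start y=11.260, vy=21.500 → t=4.856, apex=34.820, x_land=21.172, impact vy=-26.138
  bounce: vy ← 0.48·26.138 = 12.546
Arc 2: start y=0.000, vy=12.546 → t=2.558, apex=8.023, x_land=32.324, impact vy=-12.546
  bounce: vy ← 0.48·12.546 = 6.022
Arc 3: start y=0.000, vy=6.022 → t=1.228, apex=1.848, x_land=37.677, impact vy=-6.022
  bounce: vy ← 0.48·6.022 = 2.891
Arc 4: start y=0.000, vy=2.891 → t=0.589, apex=0.426, x_land=40.247, impact vy=-2.891
  bounce: vy ← 0.48·2.891 = 1.387
Arc 5: start y=0.000, vy=1.387 → t=0.283, apex=0.098, x_land=41.480, impact vy=-1.387
  bounce: vy ← 0.48·1.387 = 0.666
Arc 6: start y=0.000, vy=0.666 → t=0.136, apex=0.023, x_land=42.072, impact vy=-0.666
  bounce: vy ← 0.48·0.666 = 0.320
Arc 7: start y=0.000, vy=0.320 → t=0.065, apex=0.005, x_land=42.356, impact vy=-0.320
  bounce: vy ← 0.48·0.320 = 0.153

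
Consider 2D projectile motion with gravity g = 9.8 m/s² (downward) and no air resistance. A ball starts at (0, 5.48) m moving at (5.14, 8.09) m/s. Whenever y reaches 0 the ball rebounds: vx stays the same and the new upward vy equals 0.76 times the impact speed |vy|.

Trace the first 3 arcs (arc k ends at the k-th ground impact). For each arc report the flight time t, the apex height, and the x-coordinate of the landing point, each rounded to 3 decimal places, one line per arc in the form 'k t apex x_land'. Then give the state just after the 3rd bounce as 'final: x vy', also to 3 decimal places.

1 2.167 8.819 11.139
2 2.039 5.094 21.620
3 1.550 2.942 29.586
final: 29.586 5.771

Arc 1: start y=5.480, vy=8.090 → t=2.167, apex=8.819, x_land=11.139, impact vy=-13.147
  bounce: vy ← 0.76·13.147 = 9.992
Arc 2: start y=0.000, vy=9.992 → t=2.039, apex=5.094, x_land=21.620, impact vy=-9.992
  bounce: vy ← 0.76·9.992 = 7.594
Arc 3: start y=0.000, vy=7.594 → t=1.550, apex=2.942, x_land=29.586, impact vy=-7.594
  bounce: vy ← 0.76·7.594 = 5.771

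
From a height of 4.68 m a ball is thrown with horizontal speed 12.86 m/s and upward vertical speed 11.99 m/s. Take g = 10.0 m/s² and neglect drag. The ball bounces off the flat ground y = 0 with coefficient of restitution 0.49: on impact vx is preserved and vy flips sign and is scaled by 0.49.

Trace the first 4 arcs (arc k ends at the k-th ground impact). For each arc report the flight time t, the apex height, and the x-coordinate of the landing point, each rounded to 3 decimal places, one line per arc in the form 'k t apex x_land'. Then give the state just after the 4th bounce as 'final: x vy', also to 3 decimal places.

Arc 1: start y=4.680, vy=11.990 → t=2.740, apex=11.868, x_land=35.232, impact vy=-15.406
  bounce: vy ← 0.49·15.406 = 7.549
Arc 2: start y=0.000, vy=7.549 → t=1.510, apex=2.850, x_land=54.648, impact vy=-7.549
  bounce: vy ← 0.49·7.549 = 3.699
Arc 3: start y=0.000, vy=3.699 → t=0.740, apex=0.684, x_land=64.162, impact vy=-3.699
  bounce: vy ← 0.49·3.699 = 1.813
Arc 4: start y=0.000, vy=1.813 → t=0.363, apex=0.164, x_land=68.824, impact vy=-1.813
  bounce: vy ← 0.49·1.813 = 0.888

1 2.740 11.868 35.232
2 1.510 2.850 54.648
3 0.740 0.684 64.162
4 0.363 0.164 68.824
final: 68.824 0.888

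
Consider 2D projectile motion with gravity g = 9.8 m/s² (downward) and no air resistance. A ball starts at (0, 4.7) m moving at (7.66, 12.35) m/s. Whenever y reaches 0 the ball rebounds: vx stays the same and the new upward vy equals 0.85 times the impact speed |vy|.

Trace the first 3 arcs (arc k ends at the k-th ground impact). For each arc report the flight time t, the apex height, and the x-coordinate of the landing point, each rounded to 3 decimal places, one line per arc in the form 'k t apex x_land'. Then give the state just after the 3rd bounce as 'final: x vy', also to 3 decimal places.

Arc 1: start y=4.700, vy=12.350 → t=2.856, apex=12.482, x_land=21.879, impact vy=-15.641
  bounce: vy ← 0.85·15.641 = 13.295
Arc 2: start y=0.000, vy=13.295 → t=2.713, apex=9.018, x_land=42.662, impact vy=-13.295
  bounce: vy ← 0.85·13.295 = 11.301
Arc 3: start y=0.000, vy=11.301 → t=2.306, apex=6.516, x_land=60.328, impact vy=-11.301
  bounce: vy ← 0.85·11.301 = 9.606

1 2.856 12.482 21.879
2 2.713 9.018 42.662
3 2.306 6.516 60.328
final: 60.328 9.606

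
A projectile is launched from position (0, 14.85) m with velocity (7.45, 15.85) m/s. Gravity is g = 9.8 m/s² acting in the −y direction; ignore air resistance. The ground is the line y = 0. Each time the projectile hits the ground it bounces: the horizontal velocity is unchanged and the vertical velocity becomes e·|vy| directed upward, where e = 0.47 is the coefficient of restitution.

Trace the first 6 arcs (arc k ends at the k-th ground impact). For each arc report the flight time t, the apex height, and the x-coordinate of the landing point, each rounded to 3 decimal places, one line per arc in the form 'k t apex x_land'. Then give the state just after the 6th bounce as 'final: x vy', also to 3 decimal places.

1 3.994 27.667 29.752
2 2.234 6.112 46.393
3 1.050 1.350 54.214
4 0.493 0.298 57.890
5 0.232 0.066 59.617
6 0.109 0.015 60.429
final: 60.429 0.251

Arc 1: start y=14.850, vy=15.850 → t=3.994, apex=27.667, x_land=29.752, impact vy=-23.287
  bounce: vy ← 0.47·23.287 = 10.945
Arc 2: start y=0.000, vy=10.945 → t=2.234, apex=6.112, x_land=46.393, impact vy=-10.945
  bounce: vy ← 0.47·10.945 = 5.144
Arc 3: start y=0.000, vy=5.144 → t=1.050, apex=1.350, x_land=54.214, impact vy=-5.144
  bounce: vy ← 0.47·5.144 = 2.418
Arc 4: start y=0.000, vy=2.418 → t=0.493, apex=0.298, x_land=57.890, impact vy=-2.418
  bounce: vy ← 0.47·2.418 = 1.136
Arc 5: start y=0.000, vy=1.136 → t=0.232, apex=0.066, x_land=59.617, impact vy=-1.136
  bounce: vy ← 0.47·1.136 = 0.534
Arc 6: start y=0.000, vy=0.534 → t=0.109, apex=0.015, x_land=60.429, impact vy=-0.534
  bounce: vy ← 0.47·0.534 = 0.251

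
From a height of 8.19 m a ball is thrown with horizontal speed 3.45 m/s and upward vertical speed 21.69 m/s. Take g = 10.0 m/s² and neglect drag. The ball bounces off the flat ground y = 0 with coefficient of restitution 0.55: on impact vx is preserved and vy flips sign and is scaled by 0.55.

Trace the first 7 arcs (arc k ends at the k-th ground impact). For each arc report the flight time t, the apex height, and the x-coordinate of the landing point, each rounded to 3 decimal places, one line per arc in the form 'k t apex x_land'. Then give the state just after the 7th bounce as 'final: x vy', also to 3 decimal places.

Arc 1: start y=8.190, vy=21.690 → t=4.687, apex=31.713, x_land=16.172, impact vy=-25.184
  bounce: vy ← 0.55·25.184 = 13.851
Arc 2: start y=0.000, vy=13.851 → t=2.770, apex=9.593, x_land=25.729, impact vy=-13.851
  bounce: vy ← 0.55·13.851 = 7.618
Arc 3: start y=0.000, vy=7.618 → t=1.524, apex=2.902, x_land=30.986, impact vy=-7.618
  bounce: vy ← 0.55·7.618 = 4.190
Arc 4: start y=0.000, vy=4.190 → t=0.838, apex=0.878, x_land=33.877, impact vy=-4.190
  bounce: vy ← 0.55·4.190 = 2.305
Arc 5: start y=0.000, vy=2.305 → t=0.461, apex=0.266, x_land=35.467, impact vy=-2.305
  bounce: vy ← 0.55·2.305 = 1.267
Arc 6: start y=0.000, vy=1.267 → t=0.253, apex=0.080, x_land=36.342, impact vy=-1.267
  bounce: vy ← 0.55·1.267 = 0.697
Arc 7: start y=0.000, vy=0.697 → t=0.139, apex=0.024, x_land=36.823, impact vy=-0.697
  bounce: vy ← 0.55·0.697 = 0.383

1 4.687 31.713 16.172
2 2.770 9.593 25.729
3 1.524 2.902 30.986
4 0.838 0.878 33.877
5 0.461 0.266 35.467
6 0.253 0.080 36.342
7 0.139 0.024 36.823
final: 36.823 0.383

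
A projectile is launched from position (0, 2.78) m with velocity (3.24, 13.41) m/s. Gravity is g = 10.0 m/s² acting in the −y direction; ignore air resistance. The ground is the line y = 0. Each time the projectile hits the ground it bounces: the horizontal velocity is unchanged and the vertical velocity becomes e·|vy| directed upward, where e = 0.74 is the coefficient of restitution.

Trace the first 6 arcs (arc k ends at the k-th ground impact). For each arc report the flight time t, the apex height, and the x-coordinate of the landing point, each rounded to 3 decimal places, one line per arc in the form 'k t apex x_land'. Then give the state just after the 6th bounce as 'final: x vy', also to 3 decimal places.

Arc 1: start y=2.780, vy=13.410 → t=2.875, apex=11.771, x_land=9.316, impact vy=-15.344
  bounce: vy ← 0.74·15.344 = 11.354
Arc 2: start y=0.000, vy=11.354 → t=2.271, apex=6.446, x_land=16.674, impact vy=-11.354
  bounce: vy ← 0.74·11.354 = 8.402
Arc 3: start y=0.000, vy=8.402 → t=1.680, apex=3.530, x_land=22.118, impact vy=-8.402
  bounce: vy ← 0.74·8.402 = 6.218
Arc 4: start y=0.000, vy=6.218 → t=1.244, apex=1.933, x_land=26.147, impact vy=-6.218
  bounce: vy ← 0.74·6.218 = 4.601
Arc 5: start y=0.000, vy=4.601 → t=0.920, apex=1.058, x_land=29.129, impact vy=-4.601
  bounce: vy ← 0.74·4.601 = 3.405
Arc 6: start y=0.000, vy=3.405 → t=0.681, apex=0.580, x_land=31.335, impact vy=-3.405
  bounce: vy ← 0.74·3.405 = 2.520

1 2.875 11.771 9.316
2 2.271 6.446 16.674
3 1.680 3.530 22.118
4 1.244 1.933 26.147
5 0.920 1.058 29.129
6 0.681 0.580 31.335
final: 31.335 2.520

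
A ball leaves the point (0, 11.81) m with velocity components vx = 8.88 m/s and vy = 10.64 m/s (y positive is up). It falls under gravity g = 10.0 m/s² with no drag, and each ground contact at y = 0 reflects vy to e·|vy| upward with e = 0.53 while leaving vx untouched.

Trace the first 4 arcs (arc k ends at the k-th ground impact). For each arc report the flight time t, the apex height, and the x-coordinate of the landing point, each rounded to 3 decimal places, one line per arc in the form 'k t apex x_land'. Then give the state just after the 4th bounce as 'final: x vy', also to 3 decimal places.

1 2.933 17.470 26.047
2 1.981 4.907 43.642
3 1.050 1.379 52.967
4 0.557 0.387 57.910
final: 57.910 1.475

Arc 1: start y=11.810, vy=10.640 → t=2.933, apex=17.470, x_land=26.047, impact vy=-18.693
  bounce: vy ← 0.53·18.693 = 9.907
Arc 2: start y=0.000, vy=9.907 → t=1.981, apex=4.907, x_land=43.642, impact vy=-9.907
  bounce: vy ← 0.53·9.907 = 5.251
Arc 3: start y=0.000, vy=5.251 → t=1.050, apex=1.379, x_land=52.967, impact vy=-5.251
  bounce: vy ← 0.53·5.251 = 2.783
Arc 4: start y=0.000, vy=2.783 → t=0.557, apex=0.387, x_land=57.910, impact vy=-2.783
  bounce: vy ← 0.53·2.783 = 1.475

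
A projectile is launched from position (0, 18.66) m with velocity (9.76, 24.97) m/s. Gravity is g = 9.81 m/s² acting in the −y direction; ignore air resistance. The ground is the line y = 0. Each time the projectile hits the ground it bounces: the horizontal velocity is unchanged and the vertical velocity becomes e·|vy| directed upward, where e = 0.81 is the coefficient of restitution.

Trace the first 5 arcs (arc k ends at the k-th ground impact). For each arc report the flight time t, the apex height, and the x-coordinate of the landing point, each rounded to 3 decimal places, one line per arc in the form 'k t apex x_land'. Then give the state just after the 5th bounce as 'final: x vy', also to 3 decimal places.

1 5.752 50.439 56.140
2 5.195 33.093 106.843
3 4.208 21.712 147.912
4 3.408 14.245 181.177
5 2.761 9.346 208.123
final: 208.123 10.969

Arc 1: start y=18.660, vy=24.970 → t=5.752, apex=50.439, x_land=56.140, impact vy=-31.458
  bounce: vy ← 0.81·31.458 = 25.481
Arc 2: start y=0.000, vy=25.481 → t=5.195, apex=33.093, x_land=106.843, impact vy=-25.481
  bounce: vy ← 0.81·25.481 = 20.640
Arc 3: start y=0.000, vy=20.640 → t=4.208, apex=21.712, x_land=147.912, impact vy=-20.640
  bounce: vy ← 0.81·20.640 = 16.718
Arc 4: start y=0.000, vy=16.718 → t=3.408, apex=14.245, x_land=181.177, impact vy=-16.718
  bounce: vy ← 0.81·16.718 = 13.542
Arc 5: start y=0.000, vy=13.542 → t=2.761, apex=9.346, x_land=208.123, impact vy=-13.542
  bounce: vy ← 0.81·13.542 = 10.969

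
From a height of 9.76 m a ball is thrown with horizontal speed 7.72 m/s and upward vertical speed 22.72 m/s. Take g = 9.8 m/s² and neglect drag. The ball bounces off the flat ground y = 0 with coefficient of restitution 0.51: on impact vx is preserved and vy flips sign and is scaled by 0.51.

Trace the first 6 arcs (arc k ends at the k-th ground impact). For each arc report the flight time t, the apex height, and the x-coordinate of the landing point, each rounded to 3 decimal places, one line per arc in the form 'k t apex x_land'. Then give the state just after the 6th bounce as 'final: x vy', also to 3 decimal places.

Arc 1: start y=9.760, vy=22.720 → t=5.033, apex=36.097, x_land=38.851, impact vy=-26.599
  bounce: vy ← 0.51·26.599 = 13.565
Arc 2: start y=0.000, vy=13.565 → t=2.768, apex=9.389, x_land=60.223, impact vy=-13.565
  bounce: vy ← 0.51·13.565 = 6.918
Arc 3: start y=0.000, vy=6.918 → t=1.412, apex=2.442, x_land=71.123, impact vy=-6.918
  bounce: vy ← 0.51·6.918 = 3.528
Arc 4: start y=0.000, vy=3.528 → t=0.720, apex=0.635, x_land=76.682, impact vy=-3.528
  bounce: vy ← 0.51·3.528 = 1.799
Arc 5: start y=0.000, vy=1.799 → t=0.367, apex=0.165, x_land=79.517, impact vy=-1.799
  bounce: vy ← 0.51·1.799 = 0.918
Arc 6: start y=0.000, vy=0.918 → t=0.187, apex=0.043, x_land=80.963, impact vy=-0.918
  bounce: vy ← 0.51·0.918 = 0.468

1 5.033 36.097 38.851
2 2.768 9.389 60.223
3 1.412 2.442 71.123
4 0.720 0.635 76.682
5 0.367 0.165 79.517
6 0.187 0.043 80.963
final: 80.963 0.468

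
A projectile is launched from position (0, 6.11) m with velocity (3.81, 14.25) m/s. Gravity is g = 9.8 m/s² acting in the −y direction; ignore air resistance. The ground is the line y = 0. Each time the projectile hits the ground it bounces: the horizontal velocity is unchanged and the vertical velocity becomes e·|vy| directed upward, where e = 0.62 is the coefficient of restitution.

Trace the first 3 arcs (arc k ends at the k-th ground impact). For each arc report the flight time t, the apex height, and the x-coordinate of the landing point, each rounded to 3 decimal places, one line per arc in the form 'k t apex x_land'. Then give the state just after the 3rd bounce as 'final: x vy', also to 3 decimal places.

Arc 1: start y=6.110, vy=14.250 → t=3.287, apex=16.470, x_land=12.525, impact vy=-17.967
  bounce: vy ← 0.62·17.967 = 11.140
Arc 2: start y=0.000, vy=11.140 → t=2.273, apex=6.331, x_land=21.187, impact vy=-11.140
  bounce: vy ← 0.62·11.140 = 6.907
Arc 3: start y=0.000, vy=6.907 → t=1.410, apex=2.434, x_land=26.557, impact vy=-6.907
  bounce: vy ← 0.62·6.907 = 4.282

1 3.287 16.470 12.525
2 2.273 6.331 21.187
3 1.410 2.434 26.557
final: 26.557 4.282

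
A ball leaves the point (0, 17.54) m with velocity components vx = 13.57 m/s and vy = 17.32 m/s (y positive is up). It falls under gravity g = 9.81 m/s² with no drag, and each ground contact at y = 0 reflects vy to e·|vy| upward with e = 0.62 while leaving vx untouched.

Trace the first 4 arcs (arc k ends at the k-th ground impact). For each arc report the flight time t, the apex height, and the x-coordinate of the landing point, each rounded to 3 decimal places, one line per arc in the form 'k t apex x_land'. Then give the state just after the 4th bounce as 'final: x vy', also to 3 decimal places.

Arc 1: start y=17.540, vy=17.320 → t=4.353, apex=32.830, x_land=59.065, impact vy=-25.379
  bounce: vy ← 0.62·25.379 = 15.735
Arc 2: start y=0.000, vy=15.735 → t=3.208, apex=12.620, x_land=102.598, impact vy=-15.735
  bounce: vy ← 0.62·15.735 = 9.756
Arc 3: start y=0.000, vy=9.756 → t=1.989, apex=4.851, x_land=129.588, impact vy=-9.756
  bounce: vy ← 0.62·9.756 = 6.049
Arc 4: start y=0.000, vy=6.049 → t=1.233, apex=1.865, x_land=146.322, impact vy=-6.049
  bounce: vy ← 0.62·6.049 = 3.750

1 4.353 32.830 59.065
2 3.208 12.620 102.598
3 1.989 4.851 129.588
4 1.233 1.865 146.322
final: 146.322 3.750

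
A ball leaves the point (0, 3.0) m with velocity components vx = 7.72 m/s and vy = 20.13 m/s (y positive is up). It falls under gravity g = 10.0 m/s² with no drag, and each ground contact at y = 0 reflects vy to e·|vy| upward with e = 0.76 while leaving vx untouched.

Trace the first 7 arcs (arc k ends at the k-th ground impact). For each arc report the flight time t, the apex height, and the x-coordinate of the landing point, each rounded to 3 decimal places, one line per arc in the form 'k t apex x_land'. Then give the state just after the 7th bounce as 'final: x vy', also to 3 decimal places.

1 4.170 23.261 32.192
2 3.278 13.435 57.501
3 2.492 7.760 76.737
4 1.894 4.482 91.356
5 1.439 2.589 102.466
6 1.094 1.495 110.910
7 0.831 0.864 117.327
final: 117.327 3.159

Arc 1: start y=3.000, vy=20.130 → t=4.170, apex=23.261, x_land=32.192, impact vy=-21.569
  bounce: vy ← 0.76·21.569 = 16.392
Arc 2: start y=0.000, vy=16.392 → t=3.278, apex=13.435, x_land=57.501, impact vy=-16.392
  bounce: vy ← 0.76·16.392 = 12.458
Arc 3: start y=0.000, vy=12.458 → t=2.492, apex=7.760, x_land=76.737, impact vy=-12.458
  bounce: vy ← 0.76·12.458 = 9.468
Arc 4: start y=0.000, vy=9.468 → t=1.894, apex=4.482, x_land=91.356, impact vy=-9.468
  bounce: vy ← 0.76·9.468 = 7.196
Arc 5: start y=0.000, vy=7.196 → t=1.439, apex=2.589, x_land=102.466, impact vy=-7.196
  bounce: vy ← 0.76·7.196 = 5.469
Arc 6: start y=0.000, vy=5.469 → t=1.094, apex=1.495, x_land=110.910, impact vy=-5.469
  bounce: vy ← 0.76·5.469 = 4.156
Arc 7: start y=0.000, vy=4.156 → t=0.831, apex=0.864, x_land=117.327, impact vy=-4.156
  bounce: vy ← 0.76·4.156 = 3.159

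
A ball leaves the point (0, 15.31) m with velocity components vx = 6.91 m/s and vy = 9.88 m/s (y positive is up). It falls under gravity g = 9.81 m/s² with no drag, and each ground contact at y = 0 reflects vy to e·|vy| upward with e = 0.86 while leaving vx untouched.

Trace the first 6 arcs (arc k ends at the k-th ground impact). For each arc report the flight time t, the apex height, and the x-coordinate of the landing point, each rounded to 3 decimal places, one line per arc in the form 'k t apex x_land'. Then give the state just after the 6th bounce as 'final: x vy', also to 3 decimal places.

1 3.041 20.285 21.012
2 3.498 15.003 45.182
3 3.008 11.096 65.968
4 2.587 8.207 83.844
5 2.225 6.070 99.218
6 1.913 4.489 112.439
final: 112.439 8.071

Arc 1: start y=15.310, vy=9.880 → t=3.041, apex=20.285, x_land=21.012, impact vy=-19.950
  bounce: vy ← 0.86·19.950 = 17.157
Arc 2: start y=0.000, vy=17.157 → t=3.498, apex=15.003, x_land=45.182, impact vy=-17.157
  bounce: vy ← 0.86·17.157 = 14.755
Arc 3: start y=0.000, vy=14.755 → t=3.008, apex=11.096, x_land=65.968, impact vy=-14.755
  bounce: vy ← 0.86·14.755 = 12.689
Arc 4: start y=0.000, vy=12.689 → t=2.587, apex=8.207, x_land=83.844, impact vy=-12.689
  bounce: vy ← 0.86·12.689 = 10.913
Arc 5: start y=0.000, vy=10.913 → t=2.225, apex=6.070, x_land=99.218, impact vy=-10.913
  bounce: vy ← 0.86·10.913 = 9.385
Arc 6: start y=0.000, vy=9.385 → t=1.913, apex=4.489, x_land=112.439, impact vy=-9.385
  bounce: vy ← 0.86·9.385 = 8.071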